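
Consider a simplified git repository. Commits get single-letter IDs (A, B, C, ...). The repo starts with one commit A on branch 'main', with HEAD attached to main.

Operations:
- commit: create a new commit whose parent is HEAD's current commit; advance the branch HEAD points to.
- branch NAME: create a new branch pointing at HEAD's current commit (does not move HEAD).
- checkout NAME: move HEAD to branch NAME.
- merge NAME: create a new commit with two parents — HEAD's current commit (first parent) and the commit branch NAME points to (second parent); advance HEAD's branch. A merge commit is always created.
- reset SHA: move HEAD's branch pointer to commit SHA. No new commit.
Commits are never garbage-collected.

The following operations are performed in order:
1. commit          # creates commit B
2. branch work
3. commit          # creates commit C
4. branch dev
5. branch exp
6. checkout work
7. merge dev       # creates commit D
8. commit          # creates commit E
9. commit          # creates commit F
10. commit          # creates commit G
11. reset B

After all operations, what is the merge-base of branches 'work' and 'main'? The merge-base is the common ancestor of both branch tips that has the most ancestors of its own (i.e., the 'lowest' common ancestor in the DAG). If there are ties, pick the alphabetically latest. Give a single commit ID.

After op 1 (commit): HEAD=main@B [main=B]
After op 2 (branch): HEAD=main@B [main=B work=B]
After op 3 (commit): HEAD=main@C [main=C work=B]
After op 4 (branch): HEAD=main@C [dev=C main=C work=B]
After op 5 (branch): HEAD=main@C [dev=C exp=C main=C work=B]
After op 6 (checkout): HEAD=work@B [dev=C exp=C main=C work=B]
After op 7 (merge): HEAD=work@D [dev=C exp=C main=C work=D]
After op 8 (commit): HEAD=work@E [dev=C exp=C main=C work=E]
After op 9 (commit): HEAD=work@F [dev=C exp=C main=C work=F]
After op 10 (commit): HEAD=work@G [dev=C exp=C main=C work=G]
After op 11 (reset): HEAD=work@B [dev=C exp=C main=C work=B]
ancestors(work=B): ['A', 'B']
ancestors(main=C): ['A', 'B', 'C']
common: ['A', 'B']

Answer: B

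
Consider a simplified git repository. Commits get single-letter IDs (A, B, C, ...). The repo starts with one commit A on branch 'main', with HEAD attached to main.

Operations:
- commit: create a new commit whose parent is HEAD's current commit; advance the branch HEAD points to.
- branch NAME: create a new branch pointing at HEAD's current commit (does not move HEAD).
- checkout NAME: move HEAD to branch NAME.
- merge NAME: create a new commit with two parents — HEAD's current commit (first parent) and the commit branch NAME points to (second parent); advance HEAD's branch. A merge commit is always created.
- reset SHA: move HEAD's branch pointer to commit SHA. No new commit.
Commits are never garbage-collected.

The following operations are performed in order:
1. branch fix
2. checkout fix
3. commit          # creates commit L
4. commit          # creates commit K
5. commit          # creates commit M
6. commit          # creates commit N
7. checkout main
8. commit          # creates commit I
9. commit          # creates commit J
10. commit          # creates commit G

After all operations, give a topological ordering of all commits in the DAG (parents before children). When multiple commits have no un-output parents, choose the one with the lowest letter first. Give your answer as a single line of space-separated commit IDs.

After op 1 (branch): HEAD=main@A [fix=A main=A]
After op 2 (checkout): HEAD=fix@A [fix=A main=A]
After op 3 (commit): HEAD=fix@L [fix=L main=A]
After op 4 (commit): HEAD=fix@K [fix=K main=A]
After op 5 (commit): HEAD=fix@M [fix=M main=A]
After op 6 (commit): HEAD=fix@N [fix=N main=A]
After op 7 (checkout): HEAD=main@A [fix=N main=A]
After op 8 (commit): HEAD=main@I [fix=N main=I]
After op 9 (commit): HEAD=main@J [fix=N main=J]
After op 10 (commit): HEAD=main@G [fix=N main=G]
commit A: parents=[]
commit G: parents=['J']
commit I: parents=['A']
commit J: parents=['I']
commit K: parents=['L']
commit L: parents=['A']
commit M: parents=['K']
commit N: parents=['M']

Answer: A I J G L K M N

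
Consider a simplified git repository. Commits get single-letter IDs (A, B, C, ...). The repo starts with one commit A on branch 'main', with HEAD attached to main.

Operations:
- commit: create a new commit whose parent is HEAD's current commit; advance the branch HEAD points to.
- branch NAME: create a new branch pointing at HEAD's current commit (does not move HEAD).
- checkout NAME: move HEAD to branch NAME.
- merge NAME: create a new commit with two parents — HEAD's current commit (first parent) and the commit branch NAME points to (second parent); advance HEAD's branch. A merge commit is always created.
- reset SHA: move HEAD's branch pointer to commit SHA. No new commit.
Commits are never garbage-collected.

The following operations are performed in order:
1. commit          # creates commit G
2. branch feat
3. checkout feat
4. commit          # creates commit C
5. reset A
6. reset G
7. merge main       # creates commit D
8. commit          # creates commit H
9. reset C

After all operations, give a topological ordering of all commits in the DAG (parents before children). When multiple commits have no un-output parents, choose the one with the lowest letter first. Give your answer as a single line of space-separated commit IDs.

Answer: A G C D H

Derivation:
After op 1 (commit): HEAD=main@G [main=G]
After op 2 (branch): HEAD=main@G [feat=G main=G]
After op 3 (checkout): HEAD=feat@G [feat=G main=G]
After op 4 (commit): HEAD=feat@C [feat=C main=G]
After op 5 (reset): HEAD=feat@A [feat=A main=G]
After op 6 (reset): HEAD=feat@G [feat=G main=G]
After op 7 (merge): HEAD=feat@D [feat=D main=G]
After op 8 (commit): HEAD=feat@H [feat=H main=G]
After op 9 (reset): HEAD=feat@C [feat=C main=G]
commit A: parents=[]
commit C: parents=['G']
commit D: parents=['G', 'G']
commit G: parents=['A']
commit H: parents=['D']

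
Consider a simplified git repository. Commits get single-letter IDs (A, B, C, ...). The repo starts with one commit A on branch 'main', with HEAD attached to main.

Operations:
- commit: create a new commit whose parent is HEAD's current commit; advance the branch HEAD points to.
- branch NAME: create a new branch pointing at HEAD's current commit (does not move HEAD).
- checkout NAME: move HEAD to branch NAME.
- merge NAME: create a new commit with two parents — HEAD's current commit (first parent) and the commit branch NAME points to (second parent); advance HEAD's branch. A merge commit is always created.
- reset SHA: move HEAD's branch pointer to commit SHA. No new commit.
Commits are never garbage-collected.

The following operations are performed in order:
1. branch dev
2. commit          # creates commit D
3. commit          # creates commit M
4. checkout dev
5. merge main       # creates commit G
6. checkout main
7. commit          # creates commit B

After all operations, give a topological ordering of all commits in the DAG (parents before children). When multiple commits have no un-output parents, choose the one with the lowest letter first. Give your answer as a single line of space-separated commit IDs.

After op 1 (branch): HEAD=main@A [dev=A main=A]
After op 2 (commit): HEAD=main@D [dev=A main=D]
After op 3 (commit): HEAD=main@M [dev=A main=M]
After op 4 (checkout): HEAD=dev@A [dev=A main=M]
After op 5 (merge): HEAD=dev@G [dev=G main=M]
After op 6 (checkout): HEAD=main@M [dev=G main=M]
After op 7 (commit): HEAD=main@B [dev=G main=B]
commit A: parents=[]
commit B: parents=['M']
commit D: parents=['A']
commit G: parents=['A', 'M']
commit M: parents=['D']

Answer: A D M B G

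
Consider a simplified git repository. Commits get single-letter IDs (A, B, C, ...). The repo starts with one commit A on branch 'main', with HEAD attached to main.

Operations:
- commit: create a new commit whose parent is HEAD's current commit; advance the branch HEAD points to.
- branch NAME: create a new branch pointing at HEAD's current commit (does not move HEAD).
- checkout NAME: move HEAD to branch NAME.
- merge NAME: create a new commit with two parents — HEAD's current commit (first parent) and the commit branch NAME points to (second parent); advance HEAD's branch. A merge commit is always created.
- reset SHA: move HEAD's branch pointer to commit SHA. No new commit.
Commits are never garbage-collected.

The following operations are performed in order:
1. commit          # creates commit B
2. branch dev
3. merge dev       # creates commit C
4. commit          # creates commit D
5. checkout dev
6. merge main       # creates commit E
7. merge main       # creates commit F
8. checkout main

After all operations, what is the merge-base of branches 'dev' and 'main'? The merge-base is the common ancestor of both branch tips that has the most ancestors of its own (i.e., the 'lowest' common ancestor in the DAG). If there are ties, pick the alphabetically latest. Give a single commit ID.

Answer: D

Derivation:
After op 1 (commit): HEAD=main@B [main=B]
After op 2 (branch): HEAD=main@B [dev=B main=B]
After op 3 (merge): HEAD=main@C [dev=B main=C]
After op 4 (commit): HEAD=main@D [dev=B main=D]
After op 5 (checkout): HEAD=dev@B [dev=B main=D]
After op 6 (merge): HEAD=dev@E [dev=E main=D]
After op 7 (merge): HEAD=dev@F [dev=F main=D]
After op 8 (checkout): HEAD=main@D [dev=F main=D]
ancestors(dev=F): ['A', 'B', 'C', 'D', 'E', 'F']
ancestors(main=D): ['A', 'B', 'C', 'D']
common: ['A', 'B', 'C', 'D']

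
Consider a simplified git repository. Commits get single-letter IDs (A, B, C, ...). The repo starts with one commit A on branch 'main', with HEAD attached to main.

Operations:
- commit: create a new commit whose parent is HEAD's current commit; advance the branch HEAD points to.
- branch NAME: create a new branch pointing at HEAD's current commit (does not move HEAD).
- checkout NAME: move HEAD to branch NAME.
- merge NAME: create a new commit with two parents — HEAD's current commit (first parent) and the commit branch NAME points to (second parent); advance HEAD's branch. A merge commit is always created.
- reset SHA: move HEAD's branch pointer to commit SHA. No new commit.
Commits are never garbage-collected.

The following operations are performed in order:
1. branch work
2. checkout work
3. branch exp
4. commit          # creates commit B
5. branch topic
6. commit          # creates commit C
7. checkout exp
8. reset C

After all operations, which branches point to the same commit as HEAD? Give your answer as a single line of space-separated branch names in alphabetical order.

After op 1 (branch): HEAD=main@A [main=A work=A]
After op 2 (checkout): HEAD=work@A [main=A work=A]
After op 3 (branch): HEAD=work@A [exp=A main=A work=A]
After op 4 (commit): HEAD=work@B [exp=A main=A work=B]
After op 5 (branch): HEAD=work@B [exp=A main=A topic=B work=B]
After op 6 (commit): HEAD=work@C [exp=A main=A topic=B work=C]
After op 7 (checkout): HEAD=exp@A [exp=A main=A topic=B work=C]
After op 8 (reset): HEAD=exp@C [exp=C main=A topic=B work=C]

Answer: exp work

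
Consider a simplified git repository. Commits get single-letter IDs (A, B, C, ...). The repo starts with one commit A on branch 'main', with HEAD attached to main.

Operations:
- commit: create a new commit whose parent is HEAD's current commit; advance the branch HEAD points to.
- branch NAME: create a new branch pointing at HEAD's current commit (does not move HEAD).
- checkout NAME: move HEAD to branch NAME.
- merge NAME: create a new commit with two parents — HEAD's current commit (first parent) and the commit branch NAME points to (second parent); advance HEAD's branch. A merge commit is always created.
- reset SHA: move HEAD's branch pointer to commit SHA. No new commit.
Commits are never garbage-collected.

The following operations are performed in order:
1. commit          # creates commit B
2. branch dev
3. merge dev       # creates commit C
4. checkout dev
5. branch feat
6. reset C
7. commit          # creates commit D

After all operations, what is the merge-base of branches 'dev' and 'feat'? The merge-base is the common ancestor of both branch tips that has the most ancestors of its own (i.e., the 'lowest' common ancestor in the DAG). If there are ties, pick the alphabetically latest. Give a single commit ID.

Answer: B

Derivation:
After op 1 (commit): HEAD=main@B [main=B]
After op 2 (branch): HEAD=main@B [dev=B main=B]
After op 3 (merge): HEAD=main@C [dev=B main=C]
After op 4 (checkout): HEAD=dev@B [dev=B main=C]
After op 5 (branch): HEAD=dev@B [dev=B feat=B main=C]
After op 6 (reset): HEAD=dev@C [dev=C feat=B main=C]
After op 7 (commit): HEAD=dev@D [dev=D feat=B main=C]
ancestors(dev=D): ['A', 'B', 'C', 'D']
ancestors(feat=B): ['A', 'B']
common: ['A', 'B']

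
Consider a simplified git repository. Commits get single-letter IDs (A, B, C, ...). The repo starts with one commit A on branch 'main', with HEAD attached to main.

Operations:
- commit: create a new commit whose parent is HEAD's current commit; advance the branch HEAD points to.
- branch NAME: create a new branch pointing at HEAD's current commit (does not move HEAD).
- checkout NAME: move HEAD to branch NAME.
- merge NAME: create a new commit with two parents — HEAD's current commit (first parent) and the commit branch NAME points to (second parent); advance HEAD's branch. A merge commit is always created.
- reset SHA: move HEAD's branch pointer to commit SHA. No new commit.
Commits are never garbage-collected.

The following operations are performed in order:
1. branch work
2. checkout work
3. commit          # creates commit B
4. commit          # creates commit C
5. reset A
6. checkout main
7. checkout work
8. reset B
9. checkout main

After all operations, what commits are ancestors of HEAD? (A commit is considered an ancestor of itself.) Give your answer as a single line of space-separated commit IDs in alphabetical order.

Answer: A

Derivation:
After op 1 (branch): HEAD=main@A [main=A work=A]
After op 2 (checkout): HEAD=work@A [main=A work=A]
After op 3 (commit): HEAD=work@B [main=A work=B]
After op 4 (commit): HEAD=work@C [main=A work=C]
After op 5 (reset): HEAD=work@A [main=A work=A]
After op 6 (checkout): HEAD=main@A [main=A work=A]
After op 7 (checkout): HEAD=work@A [main=A work=A]
After op 8 (reset): HEAD=work@B [main=A work=B]
After op 9 (checkout): HEAD=main@A [main=A work=B]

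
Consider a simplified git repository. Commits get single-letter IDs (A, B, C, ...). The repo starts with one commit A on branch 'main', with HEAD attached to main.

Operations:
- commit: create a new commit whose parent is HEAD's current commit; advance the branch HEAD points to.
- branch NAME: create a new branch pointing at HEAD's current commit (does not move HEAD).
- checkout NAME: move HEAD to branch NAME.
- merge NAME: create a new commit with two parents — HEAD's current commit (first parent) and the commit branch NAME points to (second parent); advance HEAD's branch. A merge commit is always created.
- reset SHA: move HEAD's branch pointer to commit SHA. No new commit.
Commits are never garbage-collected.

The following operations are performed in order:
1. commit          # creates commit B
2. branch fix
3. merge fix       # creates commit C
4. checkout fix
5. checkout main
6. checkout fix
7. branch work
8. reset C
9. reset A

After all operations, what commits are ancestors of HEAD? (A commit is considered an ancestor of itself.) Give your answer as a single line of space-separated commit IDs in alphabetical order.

Answer: A

Derivation:
After op 1 (commit): HEAD=main@B [main=B]
After op 2 (branch): HEAD=main@B [fix=B main=B]
After op 3 (merge): HEAD=main@C [fix=B main=C]
After op 4 (checkout): HEAD=fix@B [fix=B main=C]
After op 5 (checkout): HEAD=main@C [fix=B main=C]
After op 6 (checkout): HEAD=fix@B [fix=B main=C]
After op 7 (branch): HEAD=fix@B [fix=B main=C work=B]
After op 8 (reset): HEAD=fix@C [fix=C main=C work=B]
After op 9 (reset): HEAD=fix@A [fix=A main=C work=B]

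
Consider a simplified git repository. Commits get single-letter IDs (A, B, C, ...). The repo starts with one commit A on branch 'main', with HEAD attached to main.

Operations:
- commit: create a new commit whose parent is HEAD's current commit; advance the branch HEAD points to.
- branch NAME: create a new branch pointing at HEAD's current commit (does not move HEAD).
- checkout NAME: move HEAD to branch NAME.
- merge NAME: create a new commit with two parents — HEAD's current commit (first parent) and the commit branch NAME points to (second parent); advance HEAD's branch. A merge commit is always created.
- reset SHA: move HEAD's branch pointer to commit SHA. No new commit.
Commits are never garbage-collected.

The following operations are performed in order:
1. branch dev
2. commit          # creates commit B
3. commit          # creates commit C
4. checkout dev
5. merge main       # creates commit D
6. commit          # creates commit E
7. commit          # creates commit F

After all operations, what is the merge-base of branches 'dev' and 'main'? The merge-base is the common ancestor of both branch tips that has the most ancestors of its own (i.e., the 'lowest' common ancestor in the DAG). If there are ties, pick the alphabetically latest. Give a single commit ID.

Answer: C

Derivation:
After op 1 (branch): HEAD=main@A [dev=A main=A]
After op 2 (commit): HEAD=main@B [dev=A main=B]
After op 3 (commit): HEAD=main@C [dev=A main=C]
After op 4 (checkout): HEAD=dev@A [dev=A main=C]
After op 5 (merge): HEAD=dev@D [dev=D main=C]
After op 6 (commit): HEAD=dev@E [dev=E main=C]
After op 7 (commit): HEAD=dev@F [dev=F main=C]
ancestors(dev=F): ['A', 'B', 'C', 'D', 'E', 'F']
ancestors(main=C): ['A', 'B', 'C']
common: ['A', 'B', 'C']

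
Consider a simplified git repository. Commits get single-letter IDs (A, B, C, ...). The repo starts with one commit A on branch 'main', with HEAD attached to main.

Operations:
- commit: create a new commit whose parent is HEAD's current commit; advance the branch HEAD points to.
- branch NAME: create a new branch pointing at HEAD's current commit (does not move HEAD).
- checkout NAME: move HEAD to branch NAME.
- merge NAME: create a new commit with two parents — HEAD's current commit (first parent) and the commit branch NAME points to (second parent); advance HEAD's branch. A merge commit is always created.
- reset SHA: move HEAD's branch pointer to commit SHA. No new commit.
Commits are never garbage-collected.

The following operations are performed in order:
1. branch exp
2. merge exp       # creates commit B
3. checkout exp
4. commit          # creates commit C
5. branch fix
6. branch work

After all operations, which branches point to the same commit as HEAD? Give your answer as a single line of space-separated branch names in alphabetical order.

Answer: exp fix work

Derivation:
After op 1 (branch): HEAD=main@A [exp=A main=A]
After op 2 (merge): HEAD=main@B [exp=A main=B]
After op 3 (checkout): HEAD=exp@A [exp=A main=B]
After op 4 (commit): HEAD=exp@C [exp=C main=B]
After op 5 (branch): HEAD=exp@C [exp=C fix=C main=B]
After op 6 (branch): HEAD=exp@C [exp=C fix=C main=B work=C]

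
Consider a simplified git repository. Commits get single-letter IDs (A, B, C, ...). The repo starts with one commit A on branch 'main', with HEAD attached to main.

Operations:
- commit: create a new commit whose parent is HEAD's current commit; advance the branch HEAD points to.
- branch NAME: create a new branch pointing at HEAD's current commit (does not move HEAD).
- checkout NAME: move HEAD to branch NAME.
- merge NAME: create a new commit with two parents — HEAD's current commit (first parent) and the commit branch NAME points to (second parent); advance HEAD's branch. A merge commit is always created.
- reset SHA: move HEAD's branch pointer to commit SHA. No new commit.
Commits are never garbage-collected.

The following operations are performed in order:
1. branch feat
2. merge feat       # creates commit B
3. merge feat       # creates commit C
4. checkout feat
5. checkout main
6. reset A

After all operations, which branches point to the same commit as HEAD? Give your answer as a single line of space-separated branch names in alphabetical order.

After op 1 (branch): HEAD=main@A [feat=A main=A]
After op 2 (merge): HEAD=main@B [feat=A main=B]
After op 3 (merge): HEAD=main@C [feat=A main=C]
After op 4 (checkout): HEAD=feat@A [feat=A main=C]
After op 5 (checkout): HEAD=main@C [feat=A main=C]
After op 6 (reset): HEAD=main@A [feat=A main=A]

Answer: feat main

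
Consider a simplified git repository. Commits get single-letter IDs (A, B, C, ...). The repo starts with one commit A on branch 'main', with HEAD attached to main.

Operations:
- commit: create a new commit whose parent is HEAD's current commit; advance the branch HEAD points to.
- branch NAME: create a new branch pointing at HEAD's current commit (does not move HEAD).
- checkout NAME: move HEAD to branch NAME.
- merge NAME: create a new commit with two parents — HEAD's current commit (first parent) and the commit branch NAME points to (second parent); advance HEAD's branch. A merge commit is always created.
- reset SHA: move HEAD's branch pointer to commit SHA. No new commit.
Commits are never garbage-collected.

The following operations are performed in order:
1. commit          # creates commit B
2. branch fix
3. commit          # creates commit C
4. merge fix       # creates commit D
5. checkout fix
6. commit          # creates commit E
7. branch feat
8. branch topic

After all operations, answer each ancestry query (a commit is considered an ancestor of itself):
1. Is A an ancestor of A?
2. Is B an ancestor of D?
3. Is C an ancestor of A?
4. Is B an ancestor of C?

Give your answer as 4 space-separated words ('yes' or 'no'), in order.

Answer: yes yes no yes

Derivation:
After op 1 (commit): HEAD=main@B [main=B]
After op 2 (branch): HEAD=main@B [fix=B main=B]
After op 3 (commit): HEAD=main@C [fix=B main=C]
After op 4 (merge): HEAD=main@D [fix=B main=D]
After op 5 (checkout): HEAD=fix@B [fix=B main=D]
After op 6 (commit): HEAD=fix@E [fix=E main=D]
After op 7 (branch): HEAD=fix@E [feat=E fix=E main=D]
After op 8 (branch): HEAD=fix@E [feat=E fix=E main=D topic=E]
ancestors(A) = {A}; A in? yes
ancestors(D) = {A,B,C,D}; B in? yes
ancestors(A) = {A}; C in? no
ancestors(C) = {A,B,C}; B in? yes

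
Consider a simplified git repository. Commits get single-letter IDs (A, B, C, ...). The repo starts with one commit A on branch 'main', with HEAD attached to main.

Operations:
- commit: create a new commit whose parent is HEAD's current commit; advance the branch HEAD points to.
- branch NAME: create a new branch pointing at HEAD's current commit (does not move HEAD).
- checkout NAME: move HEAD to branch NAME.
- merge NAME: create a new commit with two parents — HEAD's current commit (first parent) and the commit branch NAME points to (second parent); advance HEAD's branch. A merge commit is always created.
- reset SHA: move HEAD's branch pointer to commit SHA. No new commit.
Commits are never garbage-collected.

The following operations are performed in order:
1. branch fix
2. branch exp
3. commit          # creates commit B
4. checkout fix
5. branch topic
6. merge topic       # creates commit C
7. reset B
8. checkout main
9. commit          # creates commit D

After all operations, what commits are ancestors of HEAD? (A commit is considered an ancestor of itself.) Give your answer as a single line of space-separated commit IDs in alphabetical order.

Answer: A B D

Derivation:
After op 1 (branch): HEAD=main@A [fix=A main=A]
After op 2 (branch): HEAD=main@A [exp=A fix=A main=A]
After op 3 (commit): HEAD=main@B [exp=A fix=A main=B]
After op 4 (checkout): HEAD=fix@A [exp=A fix=A main=B]
After op 5 (branch): HEAD=fix@A [exp=A fix=A main=B topic=A]
After op 6 (merge): HEAD=fix@C [exp=A fix=C main=B topic=A]
After op 7 (reset): HEAD=fix@B [exp=A fix=B main=B topic=A]
After op 8 (checkout): HEAD=main@B [exp=A fix=B main=B topic=A]
After op 9 (commit): HEAD=main@D [exp=A fix=B main=D topic=A]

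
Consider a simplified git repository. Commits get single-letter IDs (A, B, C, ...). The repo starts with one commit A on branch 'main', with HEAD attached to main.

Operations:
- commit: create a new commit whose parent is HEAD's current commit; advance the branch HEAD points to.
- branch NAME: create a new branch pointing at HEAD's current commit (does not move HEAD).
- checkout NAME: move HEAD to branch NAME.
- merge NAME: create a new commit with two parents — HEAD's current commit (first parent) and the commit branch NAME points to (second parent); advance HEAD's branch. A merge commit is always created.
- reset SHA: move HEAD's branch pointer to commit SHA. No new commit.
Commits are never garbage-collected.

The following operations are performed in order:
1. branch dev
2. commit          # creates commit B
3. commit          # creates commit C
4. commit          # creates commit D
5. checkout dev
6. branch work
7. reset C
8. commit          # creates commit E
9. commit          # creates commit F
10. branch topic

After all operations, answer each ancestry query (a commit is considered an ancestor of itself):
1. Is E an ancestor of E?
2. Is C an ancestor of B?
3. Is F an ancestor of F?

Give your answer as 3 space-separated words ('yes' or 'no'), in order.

Answer: yes no yes

Derivation:
After op 1 (branch): HEAD=main@A [dev=A main=A]
After op 2 (commit): HEAD=main@B [dev=A main=B]
After op 3 (commit): HEAD=main@C [dev=A main=C]
After op 4 (commit): HEAD=main@D [dev=A main=D]
After op 5 (checkout): HEAD=dev@A [dev=A main=D]
After op 6 (branch): HEAD=dev@A [dev=A main=D work=A]
After op 7 (reset): HEAD=dev@C [dev=C main=D work=A]
After op 8 (commit): HEAD=dev@E [dev=E main=D work=A]
After op 9 (commit): HEAD=dev@F [dev=F main=D work=A]
After op 10 (branch): HEAD=dev@F [dev=F main=D topic=F work=A]
ancestors(E) = {A,B,C,E}; E in? yes
ancestors(B) = {A,B}; C in? no
ancestors(F) = {A,B,C,E,F}; F in? yes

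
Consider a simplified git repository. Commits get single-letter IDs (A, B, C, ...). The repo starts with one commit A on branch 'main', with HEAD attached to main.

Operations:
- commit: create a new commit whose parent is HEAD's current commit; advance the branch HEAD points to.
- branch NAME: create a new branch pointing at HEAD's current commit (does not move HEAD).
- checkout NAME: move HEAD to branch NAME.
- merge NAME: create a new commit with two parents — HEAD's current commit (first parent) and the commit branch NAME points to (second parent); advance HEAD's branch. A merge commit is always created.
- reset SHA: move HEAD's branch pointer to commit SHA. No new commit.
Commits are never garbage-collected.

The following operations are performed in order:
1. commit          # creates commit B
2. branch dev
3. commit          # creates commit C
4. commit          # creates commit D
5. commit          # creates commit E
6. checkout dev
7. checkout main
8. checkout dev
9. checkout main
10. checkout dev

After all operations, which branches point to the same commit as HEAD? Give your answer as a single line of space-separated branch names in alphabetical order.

After op 1 (commit): HEAD=main@B [main=B]
After op 2 (branch): HEAD=main@B [dev=B main=B]
After op 3 (commit): HEAD=main@C [dev=B main=C]
After op 4 (commit): HEAD=main@D [dev=B main=D]
After op 5 (commit): HEAD=main@E [dev=B main=E]
After op 6 (checkout): HEAD=dev@B [dev=B main=E]
After op 7 (checkout): HEAD=main@E [dev=B main=E]
After op 8 (checkout): HEAD=dev@B [dev=B main=E]
After op 9 (checkout): HEAD=main@E [dev=B main=E]
After op 10 (checkout): HEAD=dev@B [dev=B main=E]

Answer: dev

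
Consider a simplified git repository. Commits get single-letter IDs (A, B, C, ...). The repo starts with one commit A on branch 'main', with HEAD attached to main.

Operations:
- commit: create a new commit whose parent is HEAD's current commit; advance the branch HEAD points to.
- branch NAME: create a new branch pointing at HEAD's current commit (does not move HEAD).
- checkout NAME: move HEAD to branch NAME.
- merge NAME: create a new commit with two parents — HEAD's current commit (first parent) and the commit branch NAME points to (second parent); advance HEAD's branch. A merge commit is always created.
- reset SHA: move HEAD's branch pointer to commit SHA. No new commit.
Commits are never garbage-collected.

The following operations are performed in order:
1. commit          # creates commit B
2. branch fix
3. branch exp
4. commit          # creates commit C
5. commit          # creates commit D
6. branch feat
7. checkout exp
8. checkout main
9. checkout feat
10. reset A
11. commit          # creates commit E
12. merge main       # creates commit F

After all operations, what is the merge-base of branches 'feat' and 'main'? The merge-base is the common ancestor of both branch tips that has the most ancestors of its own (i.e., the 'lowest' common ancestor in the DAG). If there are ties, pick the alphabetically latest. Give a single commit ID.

After op 1 (commit): HEAD=main@B [main=B]
After op 2 (branch): HEAD=main@B [fix=B main=B]
After op 3 (branch): HEAD=main@B [exp=B fix=B main=B]
After op 4 (commit): HEAD=main@C [exp=B fix=B main=C]
After op 5 (commit): HEAD=main@D [exp=B fix=B main=D]
After op 6 (branch): HEAD=main@D [exp=B feat=D fix=B main=D]
After op 7 (checkout): HEAD=exp@B [exp=B feat=D fix=B main=D]
After op 8 (checkout): HEAD=main@D [exp=B feat=D fix=B main=D]
After op 9 (checkout): HEAD=feat@D [exp=B feat=D fix=B main=D]
After op 10 (reset): HEAD=feat@A [exp=B feat=A fix=B main=D]
After op 11 (commit): HEAD=feat@E [exp=B feat=E fix=B main=D]
After op 12 (merge): HEAD=feat@F [exp=B feat=F fix=B main=D]
ancestors(feat=F): ['A', 'B', 'C', 'D', 'E', 'F']
ancestors(main=D): ['A', 'B', 'C', 'D']
common: ['A', 'B', 'C', 'D']

Answer: D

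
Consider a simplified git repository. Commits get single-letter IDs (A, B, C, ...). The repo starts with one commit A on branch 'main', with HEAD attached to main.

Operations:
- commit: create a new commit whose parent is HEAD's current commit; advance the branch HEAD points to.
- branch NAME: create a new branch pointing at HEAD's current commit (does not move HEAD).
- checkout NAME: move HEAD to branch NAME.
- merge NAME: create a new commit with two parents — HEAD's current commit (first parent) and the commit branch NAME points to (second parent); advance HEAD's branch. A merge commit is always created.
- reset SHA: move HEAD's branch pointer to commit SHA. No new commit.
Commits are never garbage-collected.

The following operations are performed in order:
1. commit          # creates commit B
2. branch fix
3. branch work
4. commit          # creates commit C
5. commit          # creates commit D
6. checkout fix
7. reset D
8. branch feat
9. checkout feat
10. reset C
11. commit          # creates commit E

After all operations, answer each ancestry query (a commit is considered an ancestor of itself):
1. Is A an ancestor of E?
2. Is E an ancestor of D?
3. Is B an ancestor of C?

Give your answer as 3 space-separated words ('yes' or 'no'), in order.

After op 1 (commit): HEAD=main@B [main=B]
After op 2 (branch): HEAD=main@B [fix=B main=B]
After op 3 (branch): HEAD=main@B [fix=B main=B work=B]
After op 4 (commit): HEAD=main@C [fix=B main=C work=B]
After op 5 (commit): HEAD=main@D [fix=B main=D work=B]
After op 6 (checkout): HEAD=fix@B [fix=B main=D work=B]
After op 7 (reset): HEAD=fix@D [fix=D main=D work=B]
After op 8 (branch): HEAD=fix@D [feat=D fix=D main=D work=B]
After op 9 (checkout): HEAD=feat@D [feat=D fix=D main=D work=B]
After op 10 (reset): HEAD=feat@C [feat=C fix=D main=D work=B]
After op 11 (commit): HEAD=feat@E [feat=E fix=D main=D work=B]
ancestors(E) = {A,B,C,E}; A in? yes
ancestors(D) = {A,B,C,D}; E in? no
ancestors(C) = {A,B,C}; B in? yes

Answer: yes no yes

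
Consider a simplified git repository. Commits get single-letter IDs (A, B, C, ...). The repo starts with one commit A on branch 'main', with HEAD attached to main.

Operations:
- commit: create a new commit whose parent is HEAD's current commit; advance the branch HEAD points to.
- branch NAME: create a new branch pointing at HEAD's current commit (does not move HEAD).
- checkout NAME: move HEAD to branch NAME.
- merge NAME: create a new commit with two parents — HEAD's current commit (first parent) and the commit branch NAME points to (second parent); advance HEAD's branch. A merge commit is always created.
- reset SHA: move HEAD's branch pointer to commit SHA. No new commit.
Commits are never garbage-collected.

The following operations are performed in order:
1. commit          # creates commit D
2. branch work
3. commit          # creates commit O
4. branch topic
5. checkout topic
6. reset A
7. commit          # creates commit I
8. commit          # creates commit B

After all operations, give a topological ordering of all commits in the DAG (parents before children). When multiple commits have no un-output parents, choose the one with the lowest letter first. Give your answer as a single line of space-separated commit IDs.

After op 1 (commit): HEAD=main@D [main=D]
After op 2 (branch): HEAD=main@D [main=D work=D]
After op 3 (commit): HEAD=main@O [main=O work=D]
After op 4 (branch): HEAD=main@O [main=O topic=O work=D]
After op 5 (checkout): HEAD=topic@O [main=O topic=O work=D]
After op 6 (reset): HEAD=topic@A [main=O topic=A work=D]
After op 7 (commit): HEAD=topic@I [main=O topic=I work=D]
After op 8 (commit): HEAD=topic@B [main=O topic=B work=D]
commit A: parents=[]
commit B: parents=['I']
commit D: parents=['A']
commit I: parents=['A']
commit O: parents=['D']

Answer: A D I B O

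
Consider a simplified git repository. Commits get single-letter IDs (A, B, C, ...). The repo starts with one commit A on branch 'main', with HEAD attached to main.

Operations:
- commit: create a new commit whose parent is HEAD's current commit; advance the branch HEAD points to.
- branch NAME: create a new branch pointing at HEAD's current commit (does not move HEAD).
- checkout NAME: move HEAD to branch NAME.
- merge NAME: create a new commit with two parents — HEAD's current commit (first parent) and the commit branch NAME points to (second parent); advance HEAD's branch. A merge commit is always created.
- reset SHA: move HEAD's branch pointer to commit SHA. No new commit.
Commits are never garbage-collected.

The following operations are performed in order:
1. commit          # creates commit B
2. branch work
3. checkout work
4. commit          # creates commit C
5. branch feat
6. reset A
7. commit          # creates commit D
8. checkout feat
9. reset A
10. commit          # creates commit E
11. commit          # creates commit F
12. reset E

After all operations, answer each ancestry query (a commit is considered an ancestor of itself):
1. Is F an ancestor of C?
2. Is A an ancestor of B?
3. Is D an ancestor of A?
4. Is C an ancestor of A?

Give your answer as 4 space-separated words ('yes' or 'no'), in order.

Answer: no yes no no

Derivation:
After op 1 (commit): HEAD=main@B [main=B]
After op 2 (branch): HEAD=main@B [main=B work=B]
After op 3 (checkout): HEAD=work@B [main=B work=B]
After op 4 (commit): HEAD=work@C [main=B work=C]
After op 5 (branch): HEAD=work@C [feat=C main=B work=C]
After op 6 (reset): HEAD=work@A [feat=C main=B work=A]
After op 7 (commit): HEAD=work@D [feat=C main=B work=D]
After op 8 (checkout): HEAD=feat@C [feat=C main=B work=D]
After op 9 (reset): HEAD=feat@A [feat=A main=B work=D]
After op 10 (commit): HEAD=feat@E [feat=E main=B work=D]
After op 11 (commit): HEAD=feat@F [feat=F main=B work=D]
After op 12 (reset): HEAD=feat@E [feat=E main=B work=D]
ancestors(C) = {A,B,C}; F in? no
ancestors(B) = {A,B}; A in? yes
ancestors(A) = {A}; D in? no
ancestors(A) = {A}; C in? no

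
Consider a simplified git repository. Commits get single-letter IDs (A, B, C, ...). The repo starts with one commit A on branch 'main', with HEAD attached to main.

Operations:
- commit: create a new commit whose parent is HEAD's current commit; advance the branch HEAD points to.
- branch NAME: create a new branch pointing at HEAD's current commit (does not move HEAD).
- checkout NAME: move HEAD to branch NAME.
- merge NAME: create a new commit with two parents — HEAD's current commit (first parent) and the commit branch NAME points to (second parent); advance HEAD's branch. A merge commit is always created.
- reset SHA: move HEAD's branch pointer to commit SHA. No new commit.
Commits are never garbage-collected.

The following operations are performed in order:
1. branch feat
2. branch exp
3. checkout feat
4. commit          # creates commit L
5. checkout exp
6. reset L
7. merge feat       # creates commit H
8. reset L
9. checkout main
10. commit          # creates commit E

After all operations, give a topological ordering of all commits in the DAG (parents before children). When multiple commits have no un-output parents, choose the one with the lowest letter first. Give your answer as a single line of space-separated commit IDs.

Answer: A E L H

Derivation:
After op 1 (branch): HEAD=main@A [feat=A main=A]
After op 2 (branch): HEAD=main@A [exp=A feat=A main=A]
After op 3 (checkout): HEAD=feat@A [exp=A feat=A main=A]
After op 4 (commit): HEAD=feat@L [exp=A feat=L main=A]
After op 5 (checkout): HEAD=exp@A [exp=A feat=L main=A]
After op 6 (reset): HEAD=exp@L [exp=L feat=L main=A]
After op 7 (merge): HEAD=exp@H [exp=H feat=L main=A]
After op 8 (reset): HEAD=exp@L [exp=L feat=L main=A]
After op 9 (checkout): HEAD=main@A [exp=L feat=L main=A]
After op 10 (commit): HEAD=main@E [exp=L feat=L main=E]
commit A: parents=[]
commit E: parents=['A']
commit H: parents=['L', 'L']
commit L: parents=['A']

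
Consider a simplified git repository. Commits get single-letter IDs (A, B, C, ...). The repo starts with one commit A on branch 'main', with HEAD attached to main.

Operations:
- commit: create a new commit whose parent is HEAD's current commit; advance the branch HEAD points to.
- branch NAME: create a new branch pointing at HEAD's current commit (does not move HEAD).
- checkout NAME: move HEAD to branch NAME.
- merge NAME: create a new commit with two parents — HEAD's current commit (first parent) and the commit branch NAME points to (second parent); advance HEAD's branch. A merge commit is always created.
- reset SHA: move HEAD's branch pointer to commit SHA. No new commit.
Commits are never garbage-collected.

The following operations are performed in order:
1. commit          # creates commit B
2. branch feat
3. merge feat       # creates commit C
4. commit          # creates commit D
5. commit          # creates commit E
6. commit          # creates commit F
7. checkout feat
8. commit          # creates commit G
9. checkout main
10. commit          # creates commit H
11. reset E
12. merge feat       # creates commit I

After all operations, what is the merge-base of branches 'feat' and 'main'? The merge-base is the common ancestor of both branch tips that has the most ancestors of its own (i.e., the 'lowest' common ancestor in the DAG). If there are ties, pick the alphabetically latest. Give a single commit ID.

Answer: G

Derivation:
After op 1 (commit): HEAD=main@B [main=B]
After op 2 (branch): HEAD=main@B [feat=B main=B]
After op 3 (merge): HEAD=main@C [feat=B main=C]
After op 4 (commit): HEAD=main@D [feat=B main=D]
After op 5 (commit): HEAD=main@E [feat=B main=E]
After op 6 (commit): HEAD=main@F [feat=B main=F]
After op 7 (checkout): HEAD=feat@B [feat=B main=F]
After op 8 (commit): HEAD=feat@G [feat=G main=F]
After op 9 (checkout): HEAD=main@F [feat=G main=F]
After op 10 (commit): HEAD=main@H [feat=G main=H]
After op 11 (reset): HEAD=main@E [feat=G main=E]
After op 12 (merge): HEAD=main@I [feat=G main=I]
ancestors(feat=G): ['A', 'B', 'G']
ancestors(main=I): ['A', 'B', 'C', 'D', 'E', 'G', 'I']
common: ['A', 'B', 'G']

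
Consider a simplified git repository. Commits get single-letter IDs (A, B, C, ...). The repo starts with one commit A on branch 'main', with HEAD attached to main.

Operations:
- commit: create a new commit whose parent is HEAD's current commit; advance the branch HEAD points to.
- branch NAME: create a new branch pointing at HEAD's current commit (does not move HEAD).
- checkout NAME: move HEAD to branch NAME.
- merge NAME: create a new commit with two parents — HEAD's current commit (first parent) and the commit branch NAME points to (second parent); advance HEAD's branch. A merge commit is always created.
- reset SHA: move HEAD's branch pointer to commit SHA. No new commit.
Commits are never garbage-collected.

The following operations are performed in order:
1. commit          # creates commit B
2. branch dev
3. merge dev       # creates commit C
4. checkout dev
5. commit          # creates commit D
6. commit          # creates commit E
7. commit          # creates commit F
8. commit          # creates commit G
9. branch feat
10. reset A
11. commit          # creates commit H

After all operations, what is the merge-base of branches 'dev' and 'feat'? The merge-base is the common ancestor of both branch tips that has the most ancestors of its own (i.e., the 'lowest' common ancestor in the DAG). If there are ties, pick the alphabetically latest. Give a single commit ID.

Answer: A

Derivation:
After op 1 (commit): HEAD=main@B [main=B]
After op 2 (branch): HEAD=main@B [dev=B main=B]
After op 3 (merge): HEAD=main@C [dev=B main=C]
After op 4 (checkout): HEAD=dev@B [dev=B main=C]
After op 5 (commit): HEAD=dev@D [dev=D main=C]
After op 6 (commit): HEAD=dev@E [dev=E main=C]
After op 7 (commit): HEAD=dev@F [dev=F main=C]
After op 8 (commit): HEAD=dev@G [dev=G main=C]
After op 9 (branch): HEAD=dev@G [dev=G feat=G main=C]
After op 10 (reset): HEAD=dev@A [dev=A feat=G main=C]
After op 11 (commit): HEAD=dev@H [dev=H feat=G main=C]
ancestors(dev=H): ['A', 'H']
ancestors(feat=G): ['A', 'B', 'D', 'E', 'F', 'G']
common: ['A']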